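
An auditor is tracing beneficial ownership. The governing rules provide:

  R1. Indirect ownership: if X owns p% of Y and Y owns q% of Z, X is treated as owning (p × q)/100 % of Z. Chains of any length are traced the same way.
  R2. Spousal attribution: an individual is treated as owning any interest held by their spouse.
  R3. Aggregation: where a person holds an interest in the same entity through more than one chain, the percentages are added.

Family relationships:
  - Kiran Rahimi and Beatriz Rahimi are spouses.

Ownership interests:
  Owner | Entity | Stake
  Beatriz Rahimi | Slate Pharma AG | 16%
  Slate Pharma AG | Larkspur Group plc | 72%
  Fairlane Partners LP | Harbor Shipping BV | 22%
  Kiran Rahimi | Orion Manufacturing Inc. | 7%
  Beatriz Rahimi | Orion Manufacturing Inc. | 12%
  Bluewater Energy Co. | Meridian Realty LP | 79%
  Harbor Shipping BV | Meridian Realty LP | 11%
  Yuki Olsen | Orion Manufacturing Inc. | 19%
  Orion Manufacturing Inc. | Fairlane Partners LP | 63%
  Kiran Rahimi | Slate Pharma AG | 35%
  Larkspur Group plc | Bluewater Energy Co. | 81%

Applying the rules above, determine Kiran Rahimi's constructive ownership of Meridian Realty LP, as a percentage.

By spousal attribution (R2), Kiran Rahimi is treated as also owning Beatriz Rahimi's interest in Orion Manufacturing Inc, giving 7% + 12% = 19%.
By spousal attribution (R2), Kiran Rahimi is treated as also owning Beatriz Rahimi's interest in Slate Pharma AG, giving 35% + 16% = 51%.
Chain via Orion Manufacturing Inc. → Fairlane Partners LP → Harbor Shipping BV (R1): 19% × 63% × 22% × 11% = 0.289674% of Meridian Realty LP.
Chain via Slate Pharma AG → Larkspur Group plc → Bluewater Energy Co. (R1): 51% × 72% × 81% × 79% = 23.497128% of Meridian Realty LP.
Aggregating (R3): 0.289674% + 23.497128% = 23.786802%.

23.786802%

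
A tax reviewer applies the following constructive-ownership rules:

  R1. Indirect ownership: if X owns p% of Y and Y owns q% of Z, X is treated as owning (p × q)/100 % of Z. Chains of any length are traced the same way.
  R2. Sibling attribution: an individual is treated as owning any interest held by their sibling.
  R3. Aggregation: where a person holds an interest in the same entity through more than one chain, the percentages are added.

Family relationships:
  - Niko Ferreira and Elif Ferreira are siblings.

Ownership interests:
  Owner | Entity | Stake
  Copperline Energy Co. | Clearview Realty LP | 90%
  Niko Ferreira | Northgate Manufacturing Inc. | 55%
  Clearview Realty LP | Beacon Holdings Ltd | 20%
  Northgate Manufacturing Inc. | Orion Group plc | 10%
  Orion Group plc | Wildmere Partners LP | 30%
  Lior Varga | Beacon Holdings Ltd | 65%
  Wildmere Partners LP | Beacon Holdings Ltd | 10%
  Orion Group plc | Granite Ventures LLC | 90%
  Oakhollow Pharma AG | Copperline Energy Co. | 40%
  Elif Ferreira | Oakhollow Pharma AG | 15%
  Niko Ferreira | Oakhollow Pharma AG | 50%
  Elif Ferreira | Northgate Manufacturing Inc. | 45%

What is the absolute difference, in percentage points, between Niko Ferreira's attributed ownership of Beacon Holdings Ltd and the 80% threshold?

By sibling attribution (R2), Niko Ferreira is treated as also owning Elif Ferreira's interest in Northgate Manufacturing Inc, giving 55% + 45% = 100%.
By sibling attribution (R2), Niko Ferreira is treated as also owning Elif Ferreira's interest in Oakhollow Pharma AG, giving 50% + 15% = 65%.
Chain via Northgate Manufacturing Inc. → Orion Group plc → Wildmere Partners LP (R1): 100% × 10% × 30% × 10% = 0.3% of Beacon Holdings Ltd.
Chain via Oakhollow Pharma AG → Copperline Energy Co. → Clearview Realty LP (R1): 65% × 40% × 90% × 20% = 4.68% of Beacon Holdings Ltd.
Aggregating (R3): 0.3% + 4.68% = 4.98%.
4.98% falls short of the 80% threshold by 75.02 percentage points.

75.02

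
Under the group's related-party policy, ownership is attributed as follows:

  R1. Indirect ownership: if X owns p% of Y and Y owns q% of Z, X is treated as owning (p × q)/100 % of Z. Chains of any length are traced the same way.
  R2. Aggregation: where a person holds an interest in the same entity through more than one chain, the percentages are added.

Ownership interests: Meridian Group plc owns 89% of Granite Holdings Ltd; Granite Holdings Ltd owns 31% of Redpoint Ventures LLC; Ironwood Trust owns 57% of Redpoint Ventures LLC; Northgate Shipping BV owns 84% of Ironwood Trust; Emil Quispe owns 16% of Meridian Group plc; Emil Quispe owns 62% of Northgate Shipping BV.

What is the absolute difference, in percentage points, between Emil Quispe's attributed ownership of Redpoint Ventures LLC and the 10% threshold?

Chain via Meridian Group plc → Granite Holdings Ltd (R1): 16% × 89% × 31% = 4.4144% of Redpoint Ventures LLC.
Chain via Northgate Shipping BV → Ironwood Trust (R1): 62% × 84% × 57% = 29.6856% of Redpoint Ventures LLC.
Aggregating (R2): 4.4144% + 29.6856% = 34.1%.
34.1% exceeds the 10% threshold by 24.1 percentage points.

24.1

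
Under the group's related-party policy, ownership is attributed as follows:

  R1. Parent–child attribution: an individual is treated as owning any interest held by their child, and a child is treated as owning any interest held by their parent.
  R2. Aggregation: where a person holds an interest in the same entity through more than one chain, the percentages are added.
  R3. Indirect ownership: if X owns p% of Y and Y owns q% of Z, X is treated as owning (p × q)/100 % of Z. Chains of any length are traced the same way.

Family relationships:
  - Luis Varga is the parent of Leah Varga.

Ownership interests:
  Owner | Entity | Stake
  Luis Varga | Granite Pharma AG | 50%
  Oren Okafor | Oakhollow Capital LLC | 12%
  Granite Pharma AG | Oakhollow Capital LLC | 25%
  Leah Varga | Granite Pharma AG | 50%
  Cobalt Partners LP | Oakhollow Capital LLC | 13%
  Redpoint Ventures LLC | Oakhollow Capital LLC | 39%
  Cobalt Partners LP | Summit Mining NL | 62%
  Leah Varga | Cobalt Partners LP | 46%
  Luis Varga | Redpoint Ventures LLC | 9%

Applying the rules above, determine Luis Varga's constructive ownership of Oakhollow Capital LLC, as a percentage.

34.49%

By parent–child attribution (R1), Luis Varga is treated as also owning Leah Varga's interest in Granite Pharma AG, giving 50% + 50% = 100%.
By parent–child attribution (R1), Luis Varga is treated as owning Leah Varga's 46% interest in Cobalt Partners LP.
Chain via Granite Pharma AG (R3): 100% × 25% = 25% of Oakhollow Capital LLC.
Chain via Redpoint Ventures LLC (R3): 9% × 39% = 3.51% of Oakhollow Capital LLC.
Chain via Cobalt Partners LP (R3): 46% × 13% = 5.98% of Oakhollow Capital LLC.
Aggregating (R2): 25% + 3.51% + 5.98% = 34.49%.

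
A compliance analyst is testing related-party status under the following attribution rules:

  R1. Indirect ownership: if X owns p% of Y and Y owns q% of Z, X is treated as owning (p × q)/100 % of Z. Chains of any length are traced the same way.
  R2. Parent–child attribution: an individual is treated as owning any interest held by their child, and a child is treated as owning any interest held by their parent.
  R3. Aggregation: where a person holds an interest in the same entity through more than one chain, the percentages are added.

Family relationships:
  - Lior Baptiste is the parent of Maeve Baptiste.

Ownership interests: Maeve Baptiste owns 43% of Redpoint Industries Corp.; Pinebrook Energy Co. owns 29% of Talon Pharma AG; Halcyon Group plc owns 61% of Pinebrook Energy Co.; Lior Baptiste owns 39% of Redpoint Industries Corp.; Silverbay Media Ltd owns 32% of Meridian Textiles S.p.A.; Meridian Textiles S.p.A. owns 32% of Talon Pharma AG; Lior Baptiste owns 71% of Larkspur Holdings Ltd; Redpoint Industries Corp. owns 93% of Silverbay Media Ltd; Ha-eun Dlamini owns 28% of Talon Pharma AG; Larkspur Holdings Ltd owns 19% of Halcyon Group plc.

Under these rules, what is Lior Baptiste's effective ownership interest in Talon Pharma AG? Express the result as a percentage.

10.195405%

By parent–child attribution (R2), Lior Baptiste is treated as also owning Maeve Baptiste's interest in Redpoint Industries Corp, giving 39% + 43% = 82%.
Chain via Larkspur Holdings Ltd → Halcyon Group plc → Pinebrook Energy Co. (R1): 71% × 19% × 61% × 29% = 2.386381% of Talon Pharma AG.
Chain via Redpoint Industries Corp. → Silverbay Media Ltd → Meridian Textiles S.p.A. (R1): 82% × 93% × 32% × 32% = 7.809024% of Talon Pharma AG.
Aggregating (R3): 2.386381% + 7.809024% = 10.195405%.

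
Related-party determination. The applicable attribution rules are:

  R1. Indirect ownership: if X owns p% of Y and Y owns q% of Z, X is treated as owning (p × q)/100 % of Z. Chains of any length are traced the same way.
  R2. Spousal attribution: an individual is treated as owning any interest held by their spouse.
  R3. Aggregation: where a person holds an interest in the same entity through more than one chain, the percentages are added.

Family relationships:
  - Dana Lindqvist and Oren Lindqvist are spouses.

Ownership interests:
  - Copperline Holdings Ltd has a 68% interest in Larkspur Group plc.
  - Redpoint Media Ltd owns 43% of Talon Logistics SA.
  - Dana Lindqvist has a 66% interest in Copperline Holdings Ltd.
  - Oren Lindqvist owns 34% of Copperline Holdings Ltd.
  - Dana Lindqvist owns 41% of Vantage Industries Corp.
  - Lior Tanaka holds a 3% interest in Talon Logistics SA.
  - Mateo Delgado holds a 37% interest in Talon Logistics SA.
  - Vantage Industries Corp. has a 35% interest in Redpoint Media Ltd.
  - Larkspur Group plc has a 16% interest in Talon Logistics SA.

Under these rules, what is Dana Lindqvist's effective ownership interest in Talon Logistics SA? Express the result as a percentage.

By spousal attribution (R2), Dana Lindqvist is treated as also owning Oren Lindqvist's interest in Copperline Holdings Ltd, giving 66% + 34% = 100%.
Chain via Vantage Industries Corp. → Redpoint Media Ltd (R1): 41% × 35% × 43% = 6.1705% of Talon Logistics SA.
Chain via Copperline Holdings Ltd → Larkspur Group plc (R1): 100% × 68% × 16% = 10.88% of Talon Logistics SA.
Aggregating (R3): 6.1705% + 10.88% = 17.0505%.

17.0505%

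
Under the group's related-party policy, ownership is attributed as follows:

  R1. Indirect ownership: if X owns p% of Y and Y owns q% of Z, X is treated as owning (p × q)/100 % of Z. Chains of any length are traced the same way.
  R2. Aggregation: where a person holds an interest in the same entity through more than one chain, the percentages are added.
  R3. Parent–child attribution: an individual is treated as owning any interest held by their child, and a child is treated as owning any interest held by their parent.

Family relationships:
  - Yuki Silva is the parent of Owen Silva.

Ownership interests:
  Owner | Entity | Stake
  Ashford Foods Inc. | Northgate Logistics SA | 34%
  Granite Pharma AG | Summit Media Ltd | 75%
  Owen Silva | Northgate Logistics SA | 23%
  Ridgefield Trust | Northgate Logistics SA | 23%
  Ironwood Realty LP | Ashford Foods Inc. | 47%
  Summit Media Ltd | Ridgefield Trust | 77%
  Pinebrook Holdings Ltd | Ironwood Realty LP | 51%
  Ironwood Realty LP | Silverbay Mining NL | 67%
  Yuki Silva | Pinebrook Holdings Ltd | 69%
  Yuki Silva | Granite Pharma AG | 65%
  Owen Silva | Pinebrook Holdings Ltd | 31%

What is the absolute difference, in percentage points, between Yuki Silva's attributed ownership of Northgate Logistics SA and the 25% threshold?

14.783425

By parent–child attribution (R3), Yuki Silva is treated as also owning Owen Silva's interest in Pinebrook Holdings Ltd, giving 69% + 31% = 100%.
By parent–child attribution (R3), Yuki Silva is treated as owning Owen Silva's 23% interest in Northgate Logistics SA.
Chain via Granite Pharma AG → Summit Media Ltd → Ridgefield Trust (R1): 65% × 75% × 77% × 23% = 8.633625% of Northgate Logistics SA.
Chain via Pinebrook Holdings Ltd → Ironwood Realty LP → Ashford Foods Inc. (R1): 100% × 51% × 47% × 34% = 8.1498% of Northgate Logistics SA.
Direct interest in Northgate Logistics SA: 23%.
Aggregating (R2): 8.633625% + 8.1498% + 23% = 39.783425%.
39.783425% exceeds the 25% threshold by 14.783425 percentage points.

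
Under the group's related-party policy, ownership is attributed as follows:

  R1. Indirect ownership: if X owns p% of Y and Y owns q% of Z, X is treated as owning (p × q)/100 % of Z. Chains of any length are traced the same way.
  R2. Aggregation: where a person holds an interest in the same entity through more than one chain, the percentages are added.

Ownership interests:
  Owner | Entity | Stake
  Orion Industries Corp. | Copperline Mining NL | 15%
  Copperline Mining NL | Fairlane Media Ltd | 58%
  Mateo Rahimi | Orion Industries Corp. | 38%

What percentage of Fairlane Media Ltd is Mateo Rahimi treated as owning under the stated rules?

Chain via Orion Industries Corp. → Copperline Mining NL (R1): 38% × 15% × 58% = 3.306% of Fairlane Media Ltd.

3.306%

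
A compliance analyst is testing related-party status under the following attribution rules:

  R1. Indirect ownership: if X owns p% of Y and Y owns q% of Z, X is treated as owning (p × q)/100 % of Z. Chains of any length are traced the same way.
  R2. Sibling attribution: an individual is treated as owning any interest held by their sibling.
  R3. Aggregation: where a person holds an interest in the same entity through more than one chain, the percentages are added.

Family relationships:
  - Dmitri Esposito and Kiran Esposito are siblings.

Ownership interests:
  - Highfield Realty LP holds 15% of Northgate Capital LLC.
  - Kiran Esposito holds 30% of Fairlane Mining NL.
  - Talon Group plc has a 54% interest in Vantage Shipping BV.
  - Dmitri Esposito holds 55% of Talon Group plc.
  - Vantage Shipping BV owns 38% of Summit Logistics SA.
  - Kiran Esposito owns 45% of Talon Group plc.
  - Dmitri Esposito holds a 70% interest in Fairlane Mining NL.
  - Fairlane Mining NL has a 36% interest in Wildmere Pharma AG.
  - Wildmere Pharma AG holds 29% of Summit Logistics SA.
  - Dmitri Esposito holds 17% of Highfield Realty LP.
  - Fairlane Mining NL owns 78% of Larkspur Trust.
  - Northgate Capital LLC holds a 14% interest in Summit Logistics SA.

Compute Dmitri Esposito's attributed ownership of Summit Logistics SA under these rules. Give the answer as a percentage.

By sibling attribution (R2), Dmitri Esposito is treated as also owning Kiran Esposito's interest in Talon Group plc, giving 55% + 45% = 100%.
By sibling attribution (R2), Dmitri Esposito is treated as also owning Kiran Esposito's interest in Fairlane Mining NL, giving 70% + 30% = 100%.
Chain via Talon Group plc → Vantage Shipping BV (R1): 100% × 54% × 38% = 20.52% of Summit Logistics SA.
Chain via Highfield Realty LP → Northgate Capital LLC (R1): 17% × 15% × 14% = 0.357% of Summit Logistics SA.
Chain via Fairlane Mining NL → Wildmere Pharma AG (R1): 100% × 36% × 29% = 10.44% of Summit Logistics SA.
Aggregating (R3): 20.52% + 0.357% + 10.44% = 31.317%.

31.317%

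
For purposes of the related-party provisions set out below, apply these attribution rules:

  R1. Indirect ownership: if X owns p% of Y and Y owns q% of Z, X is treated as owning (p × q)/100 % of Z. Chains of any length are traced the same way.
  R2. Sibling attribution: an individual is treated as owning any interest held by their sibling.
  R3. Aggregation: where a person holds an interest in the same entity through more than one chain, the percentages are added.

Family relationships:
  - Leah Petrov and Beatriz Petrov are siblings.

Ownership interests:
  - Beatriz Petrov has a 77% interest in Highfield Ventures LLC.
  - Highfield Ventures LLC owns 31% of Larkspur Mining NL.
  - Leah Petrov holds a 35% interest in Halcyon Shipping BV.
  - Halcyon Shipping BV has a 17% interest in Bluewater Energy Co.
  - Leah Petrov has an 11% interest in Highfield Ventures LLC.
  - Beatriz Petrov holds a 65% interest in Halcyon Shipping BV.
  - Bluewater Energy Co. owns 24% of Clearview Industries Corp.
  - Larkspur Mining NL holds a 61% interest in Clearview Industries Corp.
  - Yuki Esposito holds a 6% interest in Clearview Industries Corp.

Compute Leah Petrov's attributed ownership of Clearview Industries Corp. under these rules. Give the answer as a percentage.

By sibling attribution (R2), Leah Petrov is treated as also owning Beatriz Petrov's interest in Highfield Ventures LLC, giving 11% + 77% = 88%.
By sibling attribution (R2), Leah Petrov is treated as also owning Beatriz Petrov's interest in Halcyon Shipping BV, giving 35% + 65% = 100%.
Chain via Highfield Ventures LLC → Larkspur Mining NL (R1): 88% × 31% × 61% = 16.6408% of Clearview Industries Corp.
Chain via Halcyon Shipping BV → Bluewater Energy Co. (R1): 100% × 17% × 24% = 4.08% of Clearview Industries Corp.
Aggregating (R3): 16.6408% + 4.08% = 20.7208%.

20.7208%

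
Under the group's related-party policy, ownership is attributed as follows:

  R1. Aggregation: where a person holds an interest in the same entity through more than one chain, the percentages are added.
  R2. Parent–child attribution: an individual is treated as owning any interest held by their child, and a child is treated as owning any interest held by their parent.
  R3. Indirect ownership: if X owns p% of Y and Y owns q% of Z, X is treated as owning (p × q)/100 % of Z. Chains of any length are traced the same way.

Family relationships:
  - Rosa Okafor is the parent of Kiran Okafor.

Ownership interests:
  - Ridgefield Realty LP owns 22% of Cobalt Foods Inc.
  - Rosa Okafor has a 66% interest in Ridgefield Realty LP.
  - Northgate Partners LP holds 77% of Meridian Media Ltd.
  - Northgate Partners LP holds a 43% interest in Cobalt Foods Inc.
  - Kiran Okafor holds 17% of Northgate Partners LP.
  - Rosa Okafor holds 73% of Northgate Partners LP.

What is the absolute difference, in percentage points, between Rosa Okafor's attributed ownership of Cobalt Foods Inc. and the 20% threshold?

33.22

By parent–child attribution (R2), Rosa Okafor is treated as also owning Kiran Okafor's interest in Northgate Partners LP, giving 73% + 17% = 90%.
Chain via Ridgefield Realty LP (R3): 66% × 22% = 14.52% of Cobalt Foods Inc.
Chain via Northgate Partners LP (R3): 90% × 43% = 38.7% of Cobalt Foods Inc.
Aggregating (R1): 14.52% + 38.7% = 53.22%.
53.22% exceeds the 20% threshold by 33.22 percentage points.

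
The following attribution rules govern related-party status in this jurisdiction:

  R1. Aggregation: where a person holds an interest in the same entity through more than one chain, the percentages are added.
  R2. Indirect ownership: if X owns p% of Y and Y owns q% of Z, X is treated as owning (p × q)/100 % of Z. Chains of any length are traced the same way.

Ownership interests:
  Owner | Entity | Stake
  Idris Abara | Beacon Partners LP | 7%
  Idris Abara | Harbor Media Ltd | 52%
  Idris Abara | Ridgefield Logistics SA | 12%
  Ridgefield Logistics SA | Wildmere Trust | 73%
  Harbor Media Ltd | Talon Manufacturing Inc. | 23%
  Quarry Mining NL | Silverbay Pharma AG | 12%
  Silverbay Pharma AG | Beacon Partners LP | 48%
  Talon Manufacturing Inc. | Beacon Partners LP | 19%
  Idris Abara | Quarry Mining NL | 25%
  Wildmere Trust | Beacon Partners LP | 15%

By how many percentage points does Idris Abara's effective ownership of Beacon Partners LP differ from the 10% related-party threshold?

2.0264

Chain via Quarry Mining NL → Silverbay Pharma AG (R2): 25% × 12% × 48% = 1.44% of Beacon Partners LP.
Chain via Harbor Media Ltd → Talon Manufacturing Inc. (R2): 52% × 23% × 19% = 2.2724% of Beacon Partners LP.
Chain via Ridgefield Logistics SA → Wildmere Trust (R2): 12% × 73% × 15% = 1.314% of Beacon Partners LP.
Direct interest in Beacon Partners LP: 7%.
Aggregating (R1): 1.44% + 2.2724% + 1.314% + 7% = 12.0264%.
12.0264% exceeds the 10% threshold by 2.0264 percentage points.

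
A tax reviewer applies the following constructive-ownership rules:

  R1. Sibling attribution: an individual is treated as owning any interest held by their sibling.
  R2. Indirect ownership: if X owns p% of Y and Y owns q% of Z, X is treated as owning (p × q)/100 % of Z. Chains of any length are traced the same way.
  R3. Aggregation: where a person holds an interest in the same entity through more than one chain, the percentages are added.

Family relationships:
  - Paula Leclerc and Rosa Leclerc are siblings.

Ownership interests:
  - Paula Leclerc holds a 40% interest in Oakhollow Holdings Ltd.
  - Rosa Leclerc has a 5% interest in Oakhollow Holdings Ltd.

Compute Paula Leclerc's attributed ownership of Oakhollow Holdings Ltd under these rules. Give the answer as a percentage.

By sibling attribution (R1), Paula Leclerc is treated as also owning Rosa Leclerc's interest in Oakhollow Holdings Ltd, giving 40% + 5% = 45%.
Direct interest in Oakhollow Holdings Ltd: 45%.

45%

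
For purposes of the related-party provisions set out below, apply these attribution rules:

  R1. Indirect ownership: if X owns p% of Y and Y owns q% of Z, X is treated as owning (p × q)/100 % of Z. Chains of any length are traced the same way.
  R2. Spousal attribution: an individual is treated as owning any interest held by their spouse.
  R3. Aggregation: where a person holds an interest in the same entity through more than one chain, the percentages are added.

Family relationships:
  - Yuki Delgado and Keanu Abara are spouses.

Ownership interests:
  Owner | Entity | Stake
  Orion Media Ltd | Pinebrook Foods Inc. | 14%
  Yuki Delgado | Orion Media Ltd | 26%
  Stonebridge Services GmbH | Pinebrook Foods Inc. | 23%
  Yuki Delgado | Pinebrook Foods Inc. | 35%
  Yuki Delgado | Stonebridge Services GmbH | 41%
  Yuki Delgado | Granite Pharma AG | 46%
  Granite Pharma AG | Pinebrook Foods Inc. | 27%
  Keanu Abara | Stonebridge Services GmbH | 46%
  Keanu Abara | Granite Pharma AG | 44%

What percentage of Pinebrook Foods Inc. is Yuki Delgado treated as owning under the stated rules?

By spousal attribution (R2), Yuki Delgado is treated as also owning Keanu Abara's interest in Granite Pharma AG, giving 46% + 44% = 90%.
By spousal attribution (R2), Yuki Delgado is treated as also owning Keanu Abara's interest in Stonebridge Services GmbH, giving 41% + 46% = 87%.
Chain via Orion Media Ltd (R1): 26% × 14% = 3.64% of Pinebrook Foods Inc.
Chain via Granite Pharma AG (R1): 90% × 27% = 24.3% of Pinebrook Foods Inc.
Chain via Stonebridge Services GmbH (R1): 87% × 23% = 20.01% of Pinebrook Foods Inc.
Direct interest in Pinebrook Foods Inc: 35%.
Aggregating (R3): 3.64% + 24.3% + 20.01% + 35% = 82.95%.

82.95%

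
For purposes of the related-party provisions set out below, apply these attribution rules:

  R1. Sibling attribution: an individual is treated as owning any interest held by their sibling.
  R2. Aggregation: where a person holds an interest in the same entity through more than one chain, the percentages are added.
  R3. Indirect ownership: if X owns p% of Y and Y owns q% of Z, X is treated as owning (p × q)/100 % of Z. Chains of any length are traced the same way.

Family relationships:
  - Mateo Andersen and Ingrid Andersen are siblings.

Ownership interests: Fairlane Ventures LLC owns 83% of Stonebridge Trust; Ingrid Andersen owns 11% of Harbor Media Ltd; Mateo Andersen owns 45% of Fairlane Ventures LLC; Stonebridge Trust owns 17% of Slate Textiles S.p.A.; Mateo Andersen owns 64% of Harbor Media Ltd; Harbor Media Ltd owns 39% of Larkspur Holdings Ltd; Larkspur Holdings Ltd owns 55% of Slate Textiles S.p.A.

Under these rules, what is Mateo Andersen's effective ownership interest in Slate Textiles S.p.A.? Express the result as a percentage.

22.437%

By sibling attribution (R1), Mateo Andersen is treated as also owning Ingrid Andersen's interest in Harbor Media Ltd, giving 64% + 11% = 75%.
Chain via Fairlane Ventures LLC → Stonebridge Trust (R3): 45% × 83% × 17% = 6.3495% of Slate Textiles S.p.A.
Chain via Harbor Media Ltd → Larkspur Holdings Ltd (R3): 75% × 39% × 55% = 16.0875% of Slate Textiles S.p.A.
Aggregating (R2): 6.3495% + 16.0875% = 22.437%.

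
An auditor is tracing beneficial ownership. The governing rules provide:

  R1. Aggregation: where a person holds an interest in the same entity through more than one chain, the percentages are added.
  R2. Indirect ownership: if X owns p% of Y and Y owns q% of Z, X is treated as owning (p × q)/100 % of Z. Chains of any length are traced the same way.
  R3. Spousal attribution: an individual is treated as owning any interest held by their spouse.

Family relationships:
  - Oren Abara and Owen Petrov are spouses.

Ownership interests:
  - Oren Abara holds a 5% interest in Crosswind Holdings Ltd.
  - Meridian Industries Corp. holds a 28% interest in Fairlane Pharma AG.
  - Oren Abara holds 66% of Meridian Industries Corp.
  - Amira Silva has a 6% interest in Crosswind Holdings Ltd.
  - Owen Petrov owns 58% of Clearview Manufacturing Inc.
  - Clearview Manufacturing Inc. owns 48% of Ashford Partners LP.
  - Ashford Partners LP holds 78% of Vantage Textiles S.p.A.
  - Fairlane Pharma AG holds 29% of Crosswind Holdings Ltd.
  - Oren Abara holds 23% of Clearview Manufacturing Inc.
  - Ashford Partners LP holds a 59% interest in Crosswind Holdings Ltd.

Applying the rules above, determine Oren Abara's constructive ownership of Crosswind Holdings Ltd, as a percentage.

33.2984%

By spousal attribution (R3), Oren Abara is treated as also owning Owen Petrov's interest in Clearview Manufacturing Inc, giving 23% + 58% = 81%.
Chain via Clearview Manufacturing Inc. → Ashford Partners LP (R2): 81% × 48% × 59% = 22.9392% of Crosswind Holdings Ltd.
Chain via Meridian Industries Corp. → Fairlane Pharma AG (R2): 66% × 28% × 29% = 5.3592% of Crosswind Holdings Ltd.
Direct interest in Crosswind Holdings Ltd: 5%.
Aggregating (R1): 22.9392% + 5.3592% + 5% = 33.2984%.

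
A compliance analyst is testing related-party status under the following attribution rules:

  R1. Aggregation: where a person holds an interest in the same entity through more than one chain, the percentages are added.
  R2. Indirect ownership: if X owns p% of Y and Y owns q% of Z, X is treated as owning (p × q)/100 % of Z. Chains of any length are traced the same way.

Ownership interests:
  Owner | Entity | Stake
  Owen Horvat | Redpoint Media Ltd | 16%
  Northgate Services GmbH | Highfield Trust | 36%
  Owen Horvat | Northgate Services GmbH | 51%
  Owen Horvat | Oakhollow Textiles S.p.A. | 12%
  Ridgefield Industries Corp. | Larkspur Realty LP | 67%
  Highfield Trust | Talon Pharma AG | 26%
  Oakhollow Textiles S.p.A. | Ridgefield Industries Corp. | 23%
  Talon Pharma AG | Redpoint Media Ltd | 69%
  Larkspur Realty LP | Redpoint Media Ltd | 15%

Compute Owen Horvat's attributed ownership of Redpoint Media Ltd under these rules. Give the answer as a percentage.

19.571164%

Chain via Northgate Services GmbH → Highfield Trust → Talon Pharma AG (R2): 51% × 36% × 26% × 69% = 3.293784% of Redpoint Media Ltd.
Chain via Oakhollow Textiles S.p.A. → Ridgefield Industries Corp. → Larkspur Realty LP (R2): 12% × 23% × 67% × 15% = 0.27738% of Redpoint Media Ltd.
Direct interest in Redpoint Media Ltd: 16%.
Aggregating (R1): 3.293784% + 0.27738% + 16% = 19.571164%.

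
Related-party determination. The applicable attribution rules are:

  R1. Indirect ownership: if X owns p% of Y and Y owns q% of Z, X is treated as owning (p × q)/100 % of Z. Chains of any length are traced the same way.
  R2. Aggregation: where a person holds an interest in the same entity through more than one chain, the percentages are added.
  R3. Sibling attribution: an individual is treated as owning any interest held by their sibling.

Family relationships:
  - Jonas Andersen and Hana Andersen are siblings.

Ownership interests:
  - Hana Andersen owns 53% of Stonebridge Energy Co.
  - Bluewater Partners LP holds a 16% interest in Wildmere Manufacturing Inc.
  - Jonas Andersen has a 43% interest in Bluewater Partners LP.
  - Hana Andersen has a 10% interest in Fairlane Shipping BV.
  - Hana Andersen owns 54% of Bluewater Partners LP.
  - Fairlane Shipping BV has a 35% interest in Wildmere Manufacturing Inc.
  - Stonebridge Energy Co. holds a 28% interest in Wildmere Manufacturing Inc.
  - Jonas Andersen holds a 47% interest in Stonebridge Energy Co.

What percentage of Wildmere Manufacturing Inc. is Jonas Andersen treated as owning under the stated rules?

By sibling attribution (R3), Jonas Andersen is treated as also owning Hana Andersen's interest in Bluewater Partners LP, giving 43% + 54% = 97%.
By sibling attribution (R3), Jonas Andersen is treated as also owning Hana Andersen's interest in Stonebridge Energy Co, giving 47% + 53% = 100%.
By sibling attribution (R3), Jonas Andersen is treated as owning Hana Andersen's 10% interest in Fairlane Shipping BV.
Chain via Bluewater Partners LP (R1): 97% × 16% = 15.52% of Wildmere Manufacturing Inc.
Chain via Stonebridge Energy Co. (R1): 100% × 28% = 28% of Wildmere Manufacturing Inc.
Chain via Fairlane Shipping BV (R1): 10% × 35% = 3.5% of Wildmere Manufacturing Inc.
Aggregating (R2): 15.52% + 28% + 3.5% = 47.02%.

47.02%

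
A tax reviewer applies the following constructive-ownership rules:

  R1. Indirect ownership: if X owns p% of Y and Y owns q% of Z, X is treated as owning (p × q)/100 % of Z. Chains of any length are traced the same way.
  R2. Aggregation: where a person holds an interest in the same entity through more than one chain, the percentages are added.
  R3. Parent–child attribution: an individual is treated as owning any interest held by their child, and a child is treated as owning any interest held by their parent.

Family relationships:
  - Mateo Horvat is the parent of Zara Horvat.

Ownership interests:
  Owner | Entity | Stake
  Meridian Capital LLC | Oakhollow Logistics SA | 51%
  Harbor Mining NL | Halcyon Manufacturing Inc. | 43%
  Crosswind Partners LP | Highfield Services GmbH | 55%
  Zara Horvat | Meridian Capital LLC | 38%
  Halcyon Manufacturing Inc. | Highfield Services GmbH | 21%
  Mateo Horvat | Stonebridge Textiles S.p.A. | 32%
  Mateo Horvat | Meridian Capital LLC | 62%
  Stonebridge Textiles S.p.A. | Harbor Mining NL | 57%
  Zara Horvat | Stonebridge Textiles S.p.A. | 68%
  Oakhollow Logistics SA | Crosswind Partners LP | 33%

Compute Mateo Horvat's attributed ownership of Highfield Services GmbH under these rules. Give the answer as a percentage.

By parent–child attribution (R3), Mateo Horvat is treated as also owning Zara Horvat's interest in Meridian Capital LLC, giving 62% + 38% = 100%.
By parent–child attribution (R3), Mateo Horvat is treated as also owning Zara Horvat's interest in Stonebridge Textiles S.p.A, giving 32% + 68% = 100%.
Chain via Meridian Capital LLC → Oakhollow Logistics SA → Crosswind Partners LP (R1): 100% × 51% × 33% × 55% = 9.2565% of Highfield Services GmbH.
Chain via Stonebridge Textiles S.p.A. → Harbor Mining NL → Halcyon Manufacturing Inc. (R1): 100% × 57% × 43% × 21% = 5.1471% of Highfield Services GmbH.
Aggregating (R2): 9.2565% + 5.1471% = 14.4036%.

14.4036%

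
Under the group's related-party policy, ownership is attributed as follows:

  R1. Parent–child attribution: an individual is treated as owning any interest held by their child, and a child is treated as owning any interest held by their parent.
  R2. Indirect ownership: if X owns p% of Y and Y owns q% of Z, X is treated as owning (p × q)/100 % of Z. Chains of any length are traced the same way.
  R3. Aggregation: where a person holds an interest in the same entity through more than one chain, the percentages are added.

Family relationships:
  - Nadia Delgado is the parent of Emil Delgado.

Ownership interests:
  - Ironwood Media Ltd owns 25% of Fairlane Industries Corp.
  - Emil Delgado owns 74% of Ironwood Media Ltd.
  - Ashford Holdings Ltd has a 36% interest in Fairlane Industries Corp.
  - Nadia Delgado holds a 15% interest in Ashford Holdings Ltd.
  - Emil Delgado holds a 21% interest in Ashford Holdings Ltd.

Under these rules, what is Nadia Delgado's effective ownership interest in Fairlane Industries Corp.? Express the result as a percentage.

By parent–child attribution (R1), Nadia Delgado is treated as also owning Emil Delgado's interest in Ashford Holdings Ltd, giving 15% + 21% = 36%.
By parent–child attribution (R1), Nadia Delgado is treated as owning Emil Delgado's 74% interest in Ironwood Media Ltd.
Chain via Ashford Holdings Ltd (R2): 36% × 36% = 12.96% of Fairlane Industries Corp.
Chain via Ironwood Media Ltd (R2): 74% × 25% = 18.5% of Fairlane Industries Corp.
Aggregating (R3): 12.96% + 18.5% = 31.46%.

31.46%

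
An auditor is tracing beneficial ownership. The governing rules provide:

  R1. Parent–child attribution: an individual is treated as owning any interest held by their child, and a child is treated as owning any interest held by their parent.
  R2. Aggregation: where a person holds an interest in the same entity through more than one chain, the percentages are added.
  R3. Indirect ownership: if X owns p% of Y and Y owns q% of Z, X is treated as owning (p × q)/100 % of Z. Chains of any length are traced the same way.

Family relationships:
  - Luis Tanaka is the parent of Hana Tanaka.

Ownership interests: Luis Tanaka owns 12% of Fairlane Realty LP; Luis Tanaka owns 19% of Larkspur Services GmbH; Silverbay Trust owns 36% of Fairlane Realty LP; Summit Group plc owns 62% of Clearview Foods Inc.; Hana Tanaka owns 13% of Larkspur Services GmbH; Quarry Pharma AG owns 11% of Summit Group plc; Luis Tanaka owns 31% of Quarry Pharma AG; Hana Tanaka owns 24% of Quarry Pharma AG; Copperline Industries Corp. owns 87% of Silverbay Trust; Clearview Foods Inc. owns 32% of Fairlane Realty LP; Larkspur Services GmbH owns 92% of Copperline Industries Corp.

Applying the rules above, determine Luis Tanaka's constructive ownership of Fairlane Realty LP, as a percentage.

By parent–child attribution (R1), Luis Tanaka is treated as also owning Hana Tanaka's interest in Quarry Pharma AG, giving 31% + 24% = 55%.
By parent–child attribution (R1), Luis Tanaka is treated as also owning Hana Tanaka's interest in Larkspur Services GmbH, giving 19% + 13% = 32%.
Chain via Quarry Pharma AG → Summit Group plc → Clearview Foods Inc. (R3): 55% × 11% × 62% × 32% = 1.20032% of Fairlane Realty LP.
Chain via Larkspur Services GmbH → Copperline Industries Corp. → Silverbay Trust (R3): 32% × 92% × 87% × 36% = 9.220608% of Fairlane Realty LP.
Direct interest in Fairlane Realty LP: 12%.
Aggregating (R2): 1.20032% + 9.220608% + 12% = 22.420928%.

22.420928%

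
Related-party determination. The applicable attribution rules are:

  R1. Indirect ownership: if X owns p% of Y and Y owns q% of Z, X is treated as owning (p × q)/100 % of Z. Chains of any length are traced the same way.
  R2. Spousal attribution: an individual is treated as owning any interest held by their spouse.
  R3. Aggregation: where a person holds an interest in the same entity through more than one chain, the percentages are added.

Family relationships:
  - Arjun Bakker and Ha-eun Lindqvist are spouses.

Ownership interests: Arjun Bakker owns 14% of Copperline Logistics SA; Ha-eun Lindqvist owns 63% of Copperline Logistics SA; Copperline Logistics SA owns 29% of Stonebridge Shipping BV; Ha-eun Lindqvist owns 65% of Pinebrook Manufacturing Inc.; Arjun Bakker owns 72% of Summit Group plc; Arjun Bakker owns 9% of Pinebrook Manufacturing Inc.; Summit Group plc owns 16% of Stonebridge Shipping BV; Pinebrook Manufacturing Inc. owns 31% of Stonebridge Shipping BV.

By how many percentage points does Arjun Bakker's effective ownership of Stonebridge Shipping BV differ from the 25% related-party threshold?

By spousal attribution (R2), Arjun Bakker is treated as also owning Ha-eun Lindqvist's interest in Copperline Logistics SA, giving 14% + 63% = 77%.
By spousal attribution (R2), Arjun Bakker is treated as also owning Ha-eun Lindqvist's interest in Pinebrook Manufacturing Inc, giving 9% + 65% = 74%.
Chain via Summit Group plc (R1): 72% × 16% = 11.52% of Stonebridge Shipping BV.
Chain via Copperline Logistics SA (R1): 77% × 29% = 22.33% of Stonebridge Shipping BV.
Chain via Pinebrook Manufacturing Inc. (R1): 74% × 31% = 22.94% of Stonebridge Shipping BV.
Aggregating (R3): 11.52% + 22.33% + 22.94% = 56.79%.
56.79% exceeds the 25% threshold by 31.79 percentage points.

31.79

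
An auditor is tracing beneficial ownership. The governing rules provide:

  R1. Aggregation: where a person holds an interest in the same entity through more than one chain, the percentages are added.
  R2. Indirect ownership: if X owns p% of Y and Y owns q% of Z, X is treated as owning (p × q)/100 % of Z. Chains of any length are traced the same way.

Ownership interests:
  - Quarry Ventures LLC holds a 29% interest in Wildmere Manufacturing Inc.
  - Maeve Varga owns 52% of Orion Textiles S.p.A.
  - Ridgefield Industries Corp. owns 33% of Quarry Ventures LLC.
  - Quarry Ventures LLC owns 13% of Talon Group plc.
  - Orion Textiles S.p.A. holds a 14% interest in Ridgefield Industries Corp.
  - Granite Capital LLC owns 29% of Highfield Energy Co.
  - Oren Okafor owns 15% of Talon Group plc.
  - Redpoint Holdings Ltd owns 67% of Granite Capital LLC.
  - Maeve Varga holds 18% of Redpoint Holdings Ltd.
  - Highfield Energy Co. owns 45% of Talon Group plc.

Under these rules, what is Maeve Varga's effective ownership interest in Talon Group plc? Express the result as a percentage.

Chain via Orion Textiles S.p.A. → Ridgefield Industries Corp. → Quarry Ventures LLC (R2): 52% × 14% × 33% × 13% = 0.312312% of Talon Group plc.
Chain via Redpoint Holdings Ltd → Granite Capital LLC → Highfield Energy Co. (R2): 18% × 67% × 29% × 45% = 1.57383% of Talon Group plc.
Aggregating (R1): 0.312312% + 1.57383% = 1.886142%.

1.886142%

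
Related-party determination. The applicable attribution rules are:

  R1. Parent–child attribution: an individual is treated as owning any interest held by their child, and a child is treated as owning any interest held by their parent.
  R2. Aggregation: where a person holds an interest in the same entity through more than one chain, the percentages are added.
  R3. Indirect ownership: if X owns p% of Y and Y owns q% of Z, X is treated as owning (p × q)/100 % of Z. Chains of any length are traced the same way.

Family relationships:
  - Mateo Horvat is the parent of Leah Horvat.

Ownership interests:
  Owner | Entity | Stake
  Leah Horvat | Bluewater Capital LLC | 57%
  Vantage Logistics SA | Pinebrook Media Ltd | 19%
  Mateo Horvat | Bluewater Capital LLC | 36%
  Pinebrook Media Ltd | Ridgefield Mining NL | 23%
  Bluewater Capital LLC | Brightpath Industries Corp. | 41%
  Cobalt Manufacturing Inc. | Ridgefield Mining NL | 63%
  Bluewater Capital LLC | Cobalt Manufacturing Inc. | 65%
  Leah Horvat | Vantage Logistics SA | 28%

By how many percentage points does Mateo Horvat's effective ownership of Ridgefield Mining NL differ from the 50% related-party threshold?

By parent–child attribution (R1), Mateo Horvat is treated as also owning Leah Horvat's interest in Bluewater Capital LLC, giving 36% + 57% = 93%.
By parent–child attribution (R1), Mateo Horvat is treated as owning Leah Horvat's 28% interest in Vantage Logistics SA.
Chain via Bluewater Capital LLC → Cobalt Manufacturing Inc. (R3): 93% × 65% × 63% = 38.0835% of Ridgefield Mining NL.
Chain via Vantage Logistics SA → Pinebrook Media Ltd (R3): 28% × 19% × 23% = 1.2236% of Ridgefield Mining NL.
Aggregating (R2): 38.0835% + 1.2236% = 39.3071%.
39.3071% falls short of the 50% threshold by 10.6929 percentage points.

10.6929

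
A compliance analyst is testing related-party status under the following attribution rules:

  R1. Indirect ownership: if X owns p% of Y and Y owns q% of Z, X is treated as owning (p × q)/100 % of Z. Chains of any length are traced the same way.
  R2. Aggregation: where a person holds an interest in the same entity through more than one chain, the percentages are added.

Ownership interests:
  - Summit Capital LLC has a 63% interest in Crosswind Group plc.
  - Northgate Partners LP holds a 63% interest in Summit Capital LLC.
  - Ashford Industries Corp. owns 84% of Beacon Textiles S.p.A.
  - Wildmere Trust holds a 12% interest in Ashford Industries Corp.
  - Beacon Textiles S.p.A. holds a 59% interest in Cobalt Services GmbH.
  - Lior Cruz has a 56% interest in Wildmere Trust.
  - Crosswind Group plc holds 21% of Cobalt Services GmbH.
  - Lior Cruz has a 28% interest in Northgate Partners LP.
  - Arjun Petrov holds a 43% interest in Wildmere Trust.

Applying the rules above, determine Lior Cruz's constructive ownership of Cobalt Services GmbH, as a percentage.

5.664204%

Chain via Wildmere Trust → Ashford Industries Corp. → Beacon Textiles S.p.A. (R1): 56% × 12% × 84% × 59% = 3.330432% of Cobalt Services GmbH.
Chain via Northgate Partners LP → Summit Capital LLC → Crosswind Group plc (R1): 28% × 63% × 63% × 21% = 2.333772% of Cobalt Services GmbH.
Aggregating (R2): 3.330432% + 2.333772% = 5.664204%.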